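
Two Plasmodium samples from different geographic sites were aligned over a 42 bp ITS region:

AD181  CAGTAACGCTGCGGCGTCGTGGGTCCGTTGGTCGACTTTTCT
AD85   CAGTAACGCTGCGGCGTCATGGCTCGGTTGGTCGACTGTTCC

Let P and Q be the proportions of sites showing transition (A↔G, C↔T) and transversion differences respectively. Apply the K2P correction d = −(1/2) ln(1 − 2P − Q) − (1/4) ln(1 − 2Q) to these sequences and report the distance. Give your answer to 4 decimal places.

Differing sites — 19:G/A (Ti); 23:G/C (Tv); 26:C/G (Tv); 38:T/G (Tv); 42:T/C (Ti).
Of the 5 differences, 2 transitions and 3 transversions over 42 sites: P = 2/42 = 0.047619, Q = 3/42 = 0.071429.
d = −0.5·ln(0.833333) − 0.25·ln(0.857142) = −0.5·(-0.182322) − 0.25·(-0.154152) = 0.1297.

0.1297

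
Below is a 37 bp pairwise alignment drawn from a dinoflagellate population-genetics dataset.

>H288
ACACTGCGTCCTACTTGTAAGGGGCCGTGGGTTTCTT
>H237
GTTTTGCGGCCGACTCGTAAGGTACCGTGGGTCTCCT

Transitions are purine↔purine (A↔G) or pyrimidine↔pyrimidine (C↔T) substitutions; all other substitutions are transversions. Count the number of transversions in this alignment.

4

Differing sites — 1:A/G (Ti); 2:C/T (Ti); 3:A/T (Tv); 4:C/T (Ti); 9:T/G (Tv); 12:T/G (Tv); 16:T/C (Ti); 23:G/T (Tv); 24:G/A (Ti); 33:T/C (Ti); 36:T/C (Ti).
Of the 11 differences, 7 transitions and 4 transversions, so the answer is 4.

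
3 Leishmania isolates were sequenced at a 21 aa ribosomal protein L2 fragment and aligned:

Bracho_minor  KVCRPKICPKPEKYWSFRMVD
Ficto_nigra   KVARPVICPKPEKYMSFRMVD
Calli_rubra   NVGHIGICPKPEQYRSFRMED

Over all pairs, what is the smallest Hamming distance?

Pairwise Hamming distances:
  Bracho_minor vs Ficto_nigra: 3
  Bracho_minor vs Calli_rubra: 8
  Ficto_nigra vs Calli_rubra: 8
The smallest is 3, between Bracho_minor and Ficto_nigra.

3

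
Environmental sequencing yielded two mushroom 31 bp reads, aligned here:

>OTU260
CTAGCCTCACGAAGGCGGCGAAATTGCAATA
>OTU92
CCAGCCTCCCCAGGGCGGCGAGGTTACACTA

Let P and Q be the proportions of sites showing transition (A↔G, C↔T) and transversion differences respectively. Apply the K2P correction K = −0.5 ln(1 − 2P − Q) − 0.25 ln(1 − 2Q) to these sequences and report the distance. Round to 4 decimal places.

Mismatches occur at site 2 (T→C, transition), site 9 (A→C, transversion), site 11 (G→C, transversion), site 13 (A→G, transition), site 22 (A→G, transition), site 23 (A→G, transition), site 26 (G→A, transition), site 29 (A→C, transversion).
Of the 8 differences, 5 transitions and 3 transversions over 31 sites: P = 5/31 = 0.161290, Q = 3/31 = 0.096774.
d = −0.5·ln(0.580646) − 0.25·ln(0.806452) = −0.5·(-0.543614) − 0.25·(-0.215111) = 0.3256.

0.3256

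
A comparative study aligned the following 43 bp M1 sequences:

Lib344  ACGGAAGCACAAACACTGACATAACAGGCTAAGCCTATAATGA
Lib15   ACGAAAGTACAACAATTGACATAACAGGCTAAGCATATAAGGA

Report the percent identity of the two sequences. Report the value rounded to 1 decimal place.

83.7%

Differing sites — 4:G/A; 8:C/T; 13:A/C; 14:C/A; 16:C/T; 35:C/A; 41:T/G.
36 of the 43 sites match, so the percent identity is 36/43 × 100 = 83.7%.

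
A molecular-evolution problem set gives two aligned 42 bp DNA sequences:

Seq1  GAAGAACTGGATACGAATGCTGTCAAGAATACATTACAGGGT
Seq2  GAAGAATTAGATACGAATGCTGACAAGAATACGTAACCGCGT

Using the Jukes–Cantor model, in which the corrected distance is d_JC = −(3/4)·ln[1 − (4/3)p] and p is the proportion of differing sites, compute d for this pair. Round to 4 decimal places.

Differing sites — 7:C/T; 9:G/A; 23:T/A; 33:A/G; 35:T/A; 38:A/C; 40:G/C.
p = 7/42 = 0.166667.
d = −0.75 · ln(1 − (4/3)·0.166667) = −0.75 · ln(0.777777) = −0.75 · (-0.251315) = 0.1885.

0.1885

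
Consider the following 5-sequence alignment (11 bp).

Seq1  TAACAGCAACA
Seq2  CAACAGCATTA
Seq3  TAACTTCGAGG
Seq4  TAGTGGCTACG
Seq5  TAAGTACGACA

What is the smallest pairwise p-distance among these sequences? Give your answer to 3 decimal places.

Pairwise Hamming distances:
  Seq1 vs Seq2: 3
  Seq1 vs Seq3: 5
  Seq1 vs Seq4: 5
  Seq1 vs Seq5: 4
  Seq2 vs Seq3: 7
  Seq2 vs Seq4: 8
  Seq2 vs Seq5: 7
  Seq3 vs Seq4: 6
  Seq3 vs Seq5: 4
  Seq4 vs Seq5: 6
The smallest is 3 mismatches, between Seq1 and Seq2; p = 3/11 = 0.273.

0.273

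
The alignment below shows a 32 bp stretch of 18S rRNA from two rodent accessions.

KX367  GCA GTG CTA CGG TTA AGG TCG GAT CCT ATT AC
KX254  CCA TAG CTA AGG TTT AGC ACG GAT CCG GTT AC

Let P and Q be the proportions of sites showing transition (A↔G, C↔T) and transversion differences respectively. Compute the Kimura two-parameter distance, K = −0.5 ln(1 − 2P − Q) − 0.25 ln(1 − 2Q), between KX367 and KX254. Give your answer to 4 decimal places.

0.3606

The sequences differ at positions 1 (G/C, transversion), 4 (G/T, transversion), 5 (T/A, transversion), 10 (C/A, transversion), 15 (A/T, transversion), 18 (G/C, transversion), 19 (T/A, transversion), 27 (T/G, transversion), 28 (A/G, transition).
Of the 9 differences, 1 transition and 8 transversions over 32 sites: P = 1/32 = 0.031250, Q = 8/32 = 0.250000.
d = −0.5·ln(0.687500) − 0.25·ln(0.500000) = −0.5·(-0.374693) − 0.25·(-0.693147) = 0.3606.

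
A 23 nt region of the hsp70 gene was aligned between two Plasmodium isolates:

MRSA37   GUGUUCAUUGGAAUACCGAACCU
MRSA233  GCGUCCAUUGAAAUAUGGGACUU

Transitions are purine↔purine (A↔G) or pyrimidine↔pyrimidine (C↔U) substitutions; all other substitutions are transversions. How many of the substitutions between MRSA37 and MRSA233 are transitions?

6

Mismatches occur at site 2 (U→C, transition), site 5 (U→C, transition), site 11 (G→A, transition), site 16 (C→U, transition), site 17 (C→G, transversion), site 19 (A→G, transition), site 22 (C→U, transition).
Of the 7 differences, 6 transitions and 1 transversion, so the answer is 6.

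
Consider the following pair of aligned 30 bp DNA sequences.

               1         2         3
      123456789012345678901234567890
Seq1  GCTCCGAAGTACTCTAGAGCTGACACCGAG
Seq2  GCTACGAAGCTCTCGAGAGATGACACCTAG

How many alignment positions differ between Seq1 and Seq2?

6

Differing sites — 4:C/A; 10:T/C; 11:A/T; 15:T/G; 20:C/A; 28:G/T.
That gives 6 mismatches out of 30 aligned sites, so the Hamming distance is 6.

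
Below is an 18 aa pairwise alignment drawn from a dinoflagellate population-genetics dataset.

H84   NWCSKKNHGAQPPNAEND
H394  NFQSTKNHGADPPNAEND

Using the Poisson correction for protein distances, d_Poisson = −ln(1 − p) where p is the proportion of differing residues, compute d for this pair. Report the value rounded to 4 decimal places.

0.2513

Mismatches occur at site 2 (W→F), site 3 (C→Q), site 5 (K→T), site 11 (Q→D).
p = 4/18 = 0.222222.
d = −ln(1 − 0.222222) = −ln(0.777778) = 0.2513.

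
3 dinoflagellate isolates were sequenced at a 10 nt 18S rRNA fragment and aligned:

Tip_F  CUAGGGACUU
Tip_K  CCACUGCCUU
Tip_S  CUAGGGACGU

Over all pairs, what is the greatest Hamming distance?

5

Pairwise Hamming distances:
  Tip_F vs Tip_K: 4
  Tip_F vs Tip_S: 1
  Tip_K vs Tip_S: 5
The largest is 5, between Tip_K and Tip_S.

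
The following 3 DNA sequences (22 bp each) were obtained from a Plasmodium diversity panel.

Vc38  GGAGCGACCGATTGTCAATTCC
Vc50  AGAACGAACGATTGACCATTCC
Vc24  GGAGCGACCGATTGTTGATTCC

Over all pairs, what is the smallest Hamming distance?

Pairwise Hamming distances:
  Vc38 vs Vc50: 5
  Vc38 vs Vc24: 2
  Vc50 vs Vc24: 6
The smallest is 2, between Vc38 and Vc24.

2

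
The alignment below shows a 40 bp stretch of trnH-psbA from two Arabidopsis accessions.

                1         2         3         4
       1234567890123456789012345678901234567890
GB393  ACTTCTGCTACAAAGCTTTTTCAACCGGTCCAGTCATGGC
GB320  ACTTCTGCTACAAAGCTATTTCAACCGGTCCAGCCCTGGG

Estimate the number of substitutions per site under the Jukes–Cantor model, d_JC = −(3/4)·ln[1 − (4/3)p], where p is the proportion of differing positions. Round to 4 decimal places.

0.1073

The sequences differ at positions 18 (T/A), 34 (T/C), 36 (A/C), 40 (C/G).
p = 4/40 = 0.100000.
d = −0.75 · ln(1 − (4/3)·0.100000) = −0.75 · ln(0.866667) = −0.75 · (-0.143100) = 0.1073.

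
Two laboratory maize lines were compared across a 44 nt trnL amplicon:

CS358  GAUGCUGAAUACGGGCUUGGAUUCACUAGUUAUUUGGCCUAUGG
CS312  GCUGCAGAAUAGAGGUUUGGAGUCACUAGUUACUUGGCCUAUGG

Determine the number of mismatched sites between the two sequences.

7

The sequences differ at positions 2 (A/C), 6 (U/A), 12 (C/G), 13 (G/A), 16 (C/U), 22 (U/G), 33 (U/C).
That gives 7 mismatches out of 44 aligned sites, so the Hamming distance is 7.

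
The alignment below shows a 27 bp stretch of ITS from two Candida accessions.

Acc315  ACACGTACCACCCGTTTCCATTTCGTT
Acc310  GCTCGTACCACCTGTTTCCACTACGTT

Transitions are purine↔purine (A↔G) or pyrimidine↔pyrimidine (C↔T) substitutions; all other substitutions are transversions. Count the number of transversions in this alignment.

2

Mismatches occur at site 1 (A↔G, transition), site 3 (A↔T, transversion), site 13 (C↔T, transition), site 21 (T↔C, transition), site 23 (T↔A, transversion).
Of the 5 differences, 3 transitions and 2 transversions, so the answer is 2.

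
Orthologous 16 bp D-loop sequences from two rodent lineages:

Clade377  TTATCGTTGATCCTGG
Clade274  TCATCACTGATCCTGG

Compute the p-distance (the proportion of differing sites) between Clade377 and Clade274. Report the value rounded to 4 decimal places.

0.1875

The sequences differ at positions 2 (T/C), 6 (G/A), 7 (T/C).
There are 3 differences over 16 sites, so p = 3/16 = 0.1875.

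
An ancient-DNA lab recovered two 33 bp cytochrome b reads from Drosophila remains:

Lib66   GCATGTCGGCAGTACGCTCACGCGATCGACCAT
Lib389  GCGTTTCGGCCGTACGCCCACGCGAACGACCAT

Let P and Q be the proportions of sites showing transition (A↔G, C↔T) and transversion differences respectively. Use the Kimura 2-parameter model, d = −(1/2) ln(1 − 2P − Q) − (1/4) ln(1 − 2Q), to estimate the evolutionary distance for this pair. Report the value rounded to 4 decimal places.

Differing sites — 3:A/G (Ti); 5:G/T (Tv); 11:A/C (Tv); 18:T/C (Ti); 26:T/A (Tv).
Of the 5 differences, 2 transitions and 3 transversions over 33 sites: P = 2/33 = 0.060606, Q = 3/33 = 0.090909.
d = −0.5·ln(0.787879) − 0.25·ln(0.818182) = −0.5·(-0.238411) − 0.25·(-0.200670) = 0.1694.

0.1694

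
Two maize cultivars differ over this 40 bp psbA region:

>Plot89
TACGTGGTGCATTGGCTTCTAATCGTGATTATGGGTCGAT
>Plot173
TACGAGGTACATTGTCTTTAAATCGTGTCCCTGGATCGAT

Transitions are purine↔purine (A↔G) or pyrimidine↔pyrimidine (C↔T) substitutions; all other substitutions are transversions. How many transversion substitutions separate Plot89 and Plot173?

5

The sequences differ at positions 5 (T/A, transversion), 9 (G/A, transition), 15 (G/T, transversion), 19 (C/T, transition), 20 (T/A, transversion), 28 (A/T, transversion), 29 (T/C, transition), 30 (T/C, transition), 31 (A/C, transversion), 35 (G/A, transition).
Of the 10 differences, 5 transitions and 5 transversions, so the answer is 5.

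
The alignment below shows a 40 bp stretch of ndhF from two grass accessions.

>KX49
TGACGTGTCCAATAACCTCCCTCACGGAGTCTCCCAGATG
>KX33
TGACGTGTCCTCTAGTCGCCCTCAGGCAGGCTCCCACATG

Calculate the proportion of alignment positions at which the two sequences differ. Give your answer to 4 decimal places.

Mismatches occur at site 11 (A/T), site 12 (A/C), site 15 (A/G), site 16 (C/T), site 18 (T/G), site 25 (C/G), site 27 (G/C), site 30 (T/G), site 37 (G/C).
There are 9 differences over 40 sites, so p = 9/40 = 0.2250.

0.2250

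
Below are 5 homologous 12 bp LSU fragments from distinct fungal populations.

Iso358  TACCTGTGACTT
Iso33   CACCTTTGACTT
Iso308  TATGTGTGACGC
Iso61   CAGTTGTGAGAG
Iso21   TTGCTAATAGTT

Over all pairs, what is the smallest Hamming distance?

Pairwise Hamming distances:
  Iso358 vs Iso33: 2
  Iso358 vs Iso308: 4
  Iso358 vs Iso61: 6
  Iso358 vs Iso21: 6
  Iso33 vs Iso308: 6
  Iso33 vs Iso61: 6
  Iso33 vs Iso21: 7
  Iso308 vs Iso61: 6
  Iso308 vs Iso21: 9
  Iso61 vs Iso21: 8
The smallest is 2, between Iso358 and Iso33.

2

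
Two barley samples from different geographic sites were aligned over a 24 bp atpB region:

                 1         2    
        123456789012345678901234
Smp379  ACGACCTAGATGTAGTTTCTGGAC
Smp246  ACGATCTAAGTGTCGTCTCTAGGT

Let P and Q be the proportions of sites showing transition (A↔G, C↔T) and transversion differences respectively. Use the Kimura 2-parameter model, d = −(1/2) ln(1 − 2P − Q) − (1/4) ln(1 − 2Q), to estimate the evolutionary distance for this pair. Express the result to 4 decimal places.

Differing sites — 5:C/T (Ti); 9:G/A (Ti); 10:A/G (Ti); 14:A/C (Tv); 17:T/C (Ti); 21:G/A (Ti); 23:A/G (Ti); 24:C/T (Ti).
Of the 8 differences, 7 transitions and 1 transversion over 24 sites: P = 7/24 = 0.291667, Q = 1/24 = 0.041667.
d = −0.5·ln(0.374999) − 0.25·ln(0.916666) = −0.5·(-0.980832) − 0.25·(-0.087012) = 0.5122.

0.5122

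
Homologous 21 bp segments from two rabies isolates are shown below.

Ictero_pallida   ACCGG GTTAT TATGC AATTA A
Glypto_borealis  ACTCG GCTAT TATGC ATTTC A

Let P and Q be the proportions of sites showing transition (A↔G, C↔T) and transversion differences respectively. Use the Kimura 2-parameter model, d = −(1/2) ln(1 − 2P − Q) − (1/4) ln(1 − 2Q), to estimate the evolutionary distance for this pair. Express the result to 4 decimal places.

0.2869

Mismatches occur at site 3 (C→T, transition), site 4 (G→C, transversion), site 7 (T→C, transition), site 17 (A→T, transversion), site 20 (A→C, transversion).
Of the 5 differences, 2 transitions and 3 transversions over 21 sites: P = 2/21 = 0.095238, Q = 3/21 = 0.142857.
d = −0.5·ln(0.666667) − 0.25·ln(0.714286) = −0.5·(-0.405465) − 0.25·(-0.336472) = 0.2869.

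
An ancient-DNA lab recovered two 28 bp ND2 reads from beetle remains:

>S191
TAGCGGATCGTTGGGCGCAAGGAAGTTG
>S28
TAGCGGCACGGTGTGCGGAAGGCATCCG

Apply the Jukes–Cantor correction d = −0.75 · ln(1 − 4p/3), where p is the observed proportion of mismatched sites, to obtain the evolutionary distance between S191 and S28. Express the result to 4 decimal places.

Differing sites — 7:A/C; 8:T/A; 11:T/G; 14:G/T; 18:C/G; 23:A/C; 25:G/T; 26:T/C; 27:T/C.
p = 9/28 = 0.321429.
d = −0.75 · ln(1 − (4/3)·0.321429) = −0.75 · ln(0.571428) = −0.75 · (-0.559617) = 0.4197.

0.4197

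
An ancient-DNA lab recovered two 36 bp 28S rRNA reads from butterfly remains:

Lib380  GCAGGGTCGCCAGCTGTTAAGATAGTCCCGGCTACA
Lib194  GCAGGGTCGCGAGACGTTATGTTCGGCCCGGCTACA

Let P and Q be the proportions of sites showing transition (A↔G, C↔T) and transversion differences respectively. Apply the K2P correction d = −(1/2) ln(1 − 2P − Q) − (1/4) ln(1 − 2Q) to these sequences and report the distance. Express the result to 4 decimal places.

The sequences differ at positions 11 (C/G, transversion), 14 (C/A, transversion), 15 (T/C, transition), 20 (A/T, transversion), 22 (A/T, transversion), 24 (A/C, transversion), 26 (T/G, transversion).
Of the 7 differences, 1 transition and 6 transversions over 36 sites: P = 1/36 = 0.027778, Q = 6/36 = 0.166667.
d = −0.5·ln(0.777777) − 0.25·ln(0.666666) = −0.5·(-0.251315) − 0.25·(-0.405466) = 0.2270.

0.2270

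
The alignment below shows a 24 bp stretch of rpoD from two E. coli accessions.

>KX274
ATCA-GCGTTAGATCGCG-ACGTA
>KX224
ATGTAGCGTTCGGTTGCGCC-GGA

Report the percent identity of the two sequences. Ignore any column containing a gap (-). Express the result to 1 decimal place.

66.7%

Excluding the 3 gap columns leaves 21 comparable sites.
Differing sites — 3:C/G; 4:A/T; 11:A/C; 13:A/G; 15:C/T; 20:A/C; 23:T/G.
14 of the 21 comparable sites match, so the percent identity is 14/21 × 100 = 66.7%.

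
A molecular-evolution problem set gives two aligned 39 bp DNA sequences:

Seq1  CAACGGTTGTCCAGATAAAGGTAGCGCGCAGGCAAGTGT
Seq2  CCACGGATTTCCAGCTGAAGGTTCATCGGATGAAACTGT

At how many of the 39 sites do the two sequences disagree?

13

Differing sites — 2:A/C; 7:T/A; 9:G/T; 15:A/C; 17:A/G; 23:A/T; 24:G/C; 25:C/A; 26:G/T; 29:C/G; 31:G/T; 33:C/A; 36:G/C.
That gives 13 mismatches out of 39 aligned sites, so the Hamming distance is 13.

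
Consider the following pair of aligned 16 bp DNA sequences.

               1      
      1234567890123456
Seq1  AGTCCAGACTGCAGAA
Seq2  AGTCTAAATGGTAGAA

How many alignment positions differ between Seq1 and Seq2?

Mismatches occur at site 5 (C→T), site 7 (G→A), site 9 (C→T), site 10 (T→G), site 12 (C→T).
That gives 5 mismatches out of 16 aligned sites, so the Hamming distance is 5.

5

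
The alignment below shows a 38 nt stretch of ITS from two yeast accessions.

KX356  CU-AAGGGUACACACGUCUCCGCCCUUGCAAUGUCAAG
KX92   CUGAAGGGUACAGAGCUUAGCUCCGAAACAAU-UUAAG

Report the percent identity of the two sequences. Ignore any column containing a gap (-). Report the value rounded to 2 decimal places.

66.67%

Excluding the 2 gap columns leaves 36 comparable sites.
Mismatches occur at site 13 (C→G), site 15 (C→G), site 16 (G→C), site 18 (C→U), site 19 (U→A), site 20 (C→G), site 22 (G→U), site 25 (C→G), site 26 (U→A), site 27 (U→A), site 28 (G→A), site 35 (C→U).
24 of the 36 comparable sites match, so the percent identity is 24/36 × 100 = 66.67%.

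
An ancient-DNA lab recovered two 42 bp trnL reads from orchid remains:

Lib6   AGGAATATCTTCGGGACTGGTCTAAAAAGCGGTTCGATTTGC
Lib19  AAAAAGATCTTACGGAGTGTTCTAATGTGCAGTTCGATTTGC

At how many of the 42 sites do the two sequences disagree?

The sequences differ at positions 2 (G/A), 3 (G/A), 6 (T/G), 12 (C/A), 13 (G/C), 17 (C/G), 20 (G/T), 26 (A/T), 27 (A/G), 28 (A/T), 31 (G/A).
That gives 11 mismatches out of 42 aligned sites, so the Hamming distance is 11.

11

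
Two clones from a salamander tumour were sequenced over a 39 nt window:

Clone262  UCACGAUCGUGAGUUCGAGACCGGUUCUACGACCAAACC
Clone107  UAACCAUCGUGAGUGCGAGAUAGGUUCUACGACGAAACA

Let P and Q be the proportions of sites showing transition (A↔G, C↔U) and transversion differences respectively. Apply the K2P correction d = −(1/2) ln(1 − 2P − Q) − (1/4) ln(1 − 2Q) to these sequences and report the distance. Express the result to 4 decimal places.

0.2067

Mismatches occur at site 2 (C/A, transversion), site 5 (G/C, transversion), site 15 (U/G, transversion), site 21 (C/U, transition), site 22 (C/A, transversion), site 34 (C/G, transversion), site 39 (C/A, transversion).
Of the 7 differences, 1 transition and 6 transversions over 39 sites: P = 1/39 = 0.025641, Q = 6/39 = 0.153846.
d = −0.5·ln(0.794872) − 0.25·ln(0.692308) = −0.5·(-0.229574) − 0.25·(-0.367724) = 0.2067.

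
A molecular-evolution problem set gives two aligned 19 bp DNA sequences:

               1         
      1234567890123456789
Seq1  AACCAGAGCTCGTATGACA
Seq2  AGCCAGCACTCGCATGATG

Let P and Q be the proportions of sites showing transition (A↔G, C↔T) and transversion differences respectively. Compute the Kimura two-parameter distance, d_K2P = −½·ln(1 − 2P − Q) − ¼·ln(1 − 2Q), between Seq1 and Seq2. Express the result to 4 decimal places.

The sequences differ at positions 2 (A/G, transition), 7 (A/C, transversion), 8 (G/A, transition), 13 (T/C, transition), 18 (C/T, transition), 19 (A/G, transition).
Of the 6 differences, 5 transitions and 1 transversion over 19 sites: P = 5/19 = 0.263158, Q = 1/19 = 0.052632.
d = −0.5·ln(0.421052) − 0.25·ln(0.894736) = −0.5·(-0.864999) − 0.25·(-0.111227) = 0.4603.

0.4603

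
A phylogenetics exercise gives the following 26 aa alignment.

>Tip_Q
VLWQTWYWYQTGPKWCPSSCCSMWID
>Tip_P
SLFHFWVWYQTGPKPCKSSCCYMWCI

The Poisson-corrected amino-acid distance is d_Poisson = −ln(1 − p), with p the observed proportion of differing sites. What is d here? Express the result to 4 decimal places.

0.4855

Mismatches occur at site 1 (V/S), site 3 (W/F), site 4 (Q/H), site 5 (T/F), site 7 (Y/V), site 15 (W/P), site 17 (P/K), site 22 (S/Y), site 25 (I/C), site 26 (D/I).
p = 10/26 = 0.384615.
d = −ln(1 − 0.384615) = −ln(0.615385) = 0.4855.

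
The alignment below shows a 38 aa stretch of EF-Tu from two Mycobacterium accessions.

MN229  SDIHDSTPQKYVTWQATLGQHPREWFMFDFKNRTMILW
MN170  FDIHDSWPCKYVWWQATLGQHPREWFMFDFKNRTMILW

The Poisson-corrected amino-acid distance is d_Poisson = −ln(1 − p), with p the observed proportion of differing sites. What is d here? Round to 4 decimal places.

0.1112

Differing sites — 1:S/F; 7:T/W; 9:Q/C; 13:T/W.
p = 4/38 = 0.105263.
d = −ln(1 − 0.105263) = −ln(0.894737) = 0.1112.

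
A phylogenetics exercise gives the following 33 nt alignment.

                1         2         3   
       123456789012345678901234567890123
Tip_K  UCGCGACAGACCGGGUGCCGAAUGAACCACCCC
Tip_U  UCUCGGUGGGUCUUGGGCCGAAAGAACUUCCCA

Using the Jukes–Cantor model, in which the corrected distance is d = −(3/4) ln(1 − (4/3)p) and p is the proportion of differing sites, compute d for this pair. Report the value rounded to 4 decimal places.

Mismatches occur at site 3 (G→U), site 6 (A→G), site 7 (C→U), site 8 (A→G), site 10 (A→G), site 11 (C→U), site 13 (G→U), site 14 (G→U), site 16 (U→G), site 23 (U→A), site 28 (C→U), site 29 (A→U), site 33 (C→A).
p = 13/33 = 0.393939.
d = −0.75 · ln(1 − (4/3)·0.393939) = −0.75 · ln(0.474748) = −0.75 · (-0.744971) = 0.5587.

0.5587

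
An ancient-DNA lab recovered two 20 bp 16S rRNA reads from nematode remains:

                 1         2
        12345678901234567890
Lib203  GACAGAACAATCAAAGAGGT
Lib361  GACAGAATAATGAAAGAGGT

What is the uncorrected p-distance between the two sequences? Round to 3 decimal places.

Differing sites — 8:C/T; 12:C/G.
There are 2 differences over 20 sites, so p = 2/20 = 0.100.

0.100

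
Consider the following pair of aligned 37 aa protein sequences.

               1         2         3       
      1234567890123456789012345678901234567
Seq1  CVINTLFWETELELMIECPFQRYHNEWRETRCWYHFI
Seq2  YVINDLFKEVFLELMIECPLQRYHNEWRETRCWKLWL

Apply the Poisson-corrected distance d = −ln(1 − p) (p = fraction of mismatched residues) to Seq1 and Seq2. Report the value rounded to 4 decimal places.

0.3151

The sequences differ at positions 1 (C/Y), 5 (T/D), 8 (W/K), 10 (T/V), 11 (E/F), 20 (F/L), 34 (Y/K), 35 (H/L), 36 (F/W), 37 (I/L).
p = 10/37 = 0.270270.
d = −ln(1 − 0.270270) = −ln(0.729730) = 0.3151.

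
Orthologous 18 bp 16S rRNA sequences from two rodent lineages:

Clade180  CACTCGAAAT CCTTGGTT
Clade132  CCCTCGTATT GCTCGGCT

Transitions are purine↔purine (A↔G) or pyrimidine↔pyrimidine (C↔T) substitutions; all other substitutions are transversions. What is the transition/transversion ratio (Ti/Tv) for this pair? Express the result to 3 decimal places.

The sequences differ at positions 2 (A/C, transversion), 7 (A/T, transversion), 9 (A/T, transversion), 11 (C/G, transversion), 14 (T/C, transition), 17 (T/C, transition).
Of the 6 differences, 2 transitions and 4 transversions, so Ti/Tv = 2/4 = 0.500.

0.500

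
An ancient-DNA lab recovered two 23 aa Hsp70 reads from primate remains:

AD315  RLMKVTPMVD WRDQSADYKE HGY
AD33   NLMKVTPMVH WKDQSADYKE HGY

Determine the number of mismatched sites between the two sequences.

Mismatches occur at site 1 (R/N), site 10 (D/H), site 12 (R/K).
That gives 3 mismatches out of 23 aligned sites, so the Hamming distance is 3.

3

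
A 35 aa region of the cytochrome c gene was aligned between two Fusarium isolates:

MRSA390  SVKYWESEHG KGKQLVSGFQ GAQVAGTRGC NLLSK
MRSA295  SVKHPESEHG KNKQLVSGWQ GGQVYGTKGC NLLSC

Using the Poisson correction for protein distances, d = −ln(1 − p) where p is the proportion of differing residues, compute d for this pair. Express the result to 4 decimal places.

0.2595

Mismatches occur at site 4 (Y→H), site 5 (W→P), site 12 (G→N), site 19 (F→W), site 22 (A→G), site 25 (A→Y), site 28 (R→K), site 35 (K→C).
p = 8/35 = 0.228571.
d = −ln(1 − 0.228571) = −ln(0.771429) = 0.2595.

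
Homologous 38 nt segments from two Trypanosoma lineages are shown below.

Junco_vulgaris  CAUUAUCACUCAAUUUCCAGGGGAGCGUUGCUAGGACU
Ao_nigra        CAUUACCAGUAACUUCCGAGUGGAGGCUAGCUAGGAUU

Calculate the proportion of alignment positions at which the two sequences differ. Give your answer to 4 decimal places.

0.2895

Differing sites — 6:U/C; 9:C/G; 11:C/A; 13:A/C; 16:U/C; 18:C/G; 21:G/U; 26:C/G; 27:G/C; 29:U/A; 37:C/U.
There are 11 differences over 38 sites, so p = 11/38 = 0.2895.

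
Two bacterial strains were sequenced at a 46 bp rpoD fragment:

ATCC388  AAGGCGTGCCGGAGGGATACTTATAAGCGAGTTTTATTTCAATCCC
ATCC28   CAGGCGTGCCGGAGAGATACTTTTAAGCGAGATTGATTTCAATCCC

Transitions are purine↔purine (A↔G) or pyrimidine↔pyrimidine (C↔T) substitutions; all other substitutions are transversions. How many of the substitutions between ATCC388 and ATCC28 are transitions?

The sequences differ at positions 1 (A/C, transversion), 15 (G/A, transition), 23 (A/T, transversion), 32 (T/A, transversion), 35 (T/G, transversion).
Of the 5 differences, 1 transition and 4 transversions, so the answer is 1.

1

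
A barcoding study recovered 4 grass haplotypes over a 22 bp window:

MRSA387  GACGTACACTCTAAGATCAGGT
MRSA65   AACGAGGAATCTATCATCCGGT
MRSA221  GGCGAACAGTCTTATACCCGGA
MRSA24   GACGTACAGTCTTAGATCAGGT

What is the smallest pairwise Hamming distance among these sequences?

2

Pairwise Hamming distances:
  MRSA387 vs MRSA65: 8
  MRSA387 vs MRSA221: 8
  MRSA387 vs MRSA24: 2
  MRSA65 vs MRSA221: 10
  MRSA65 vs MRSA24: 9
  MRSA221 vs MRSA24: 6
The smallest is 2, between MRSA387 and MRSA24.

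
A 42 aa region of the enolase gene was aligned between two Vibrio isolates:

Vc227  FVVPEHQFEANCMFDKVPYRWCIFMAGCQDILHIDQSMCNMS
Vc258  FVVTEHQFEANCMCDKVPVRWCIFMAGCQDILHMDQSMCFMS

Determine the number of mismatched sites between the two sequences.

The sequences differ at positions 4 (P/T), 14 (F/C), 19 (Y/V), 34 (I/M), 40 (N/F).
That gives 5 mismatches out of 42 aligned sites, so the Hamming distance is 5.

5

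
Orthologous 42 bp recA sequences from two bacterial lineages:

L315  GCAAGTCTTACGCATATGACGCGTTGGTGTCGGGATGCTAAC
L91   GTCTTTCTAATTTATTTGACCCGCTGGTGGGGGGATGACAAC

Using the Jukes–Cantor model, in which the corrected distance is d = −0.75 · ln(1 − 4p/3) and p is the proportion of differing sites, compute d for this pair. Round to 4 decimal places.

0.4850

The sequences differ at positions 2 (C/T), 3 (A/C), 4 (A/T), 5 (G/T), 9 (T/A), 11 (C/T), 12 (G/T), 13 (C/T), 16 (A/T), 21 (G/C), 24 (T/C), 30 (T/G), 31 (C/G), 38 (C/A), 39 (T/C).
p = 15/42 = 0.357143.
d = −0.75 · ln(1 − (4/3)·0.357143) = −0.75 · ln(0.523809) = −0.75 · (-0.646628) = 0.4850.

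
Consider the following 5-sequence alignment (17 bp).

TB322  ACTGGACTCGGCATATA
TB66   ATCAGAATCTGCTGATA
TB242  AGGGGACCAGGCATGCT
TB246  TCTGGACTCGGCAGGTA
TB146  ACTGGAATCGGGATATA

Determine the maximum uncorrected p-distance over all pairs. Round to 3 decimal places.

0.706

Pairwise Hamming distances:
  TB322 vs TB66: 7
  TB322 vs TB242: 7
  TB322 vs TB246: 3
  TB322 vs TB146: 2
  TB66 vs TB242: 12
  TB66 vs TB246: 8
  TB66 vs TB146: 7
  TB242 vs TB246: 8
  TB242 vs TB146: 9
  TB246 vs TB146: 5
The largest is 12 mismatches, between TB66 and TB242; p = 12/17 = 0.706.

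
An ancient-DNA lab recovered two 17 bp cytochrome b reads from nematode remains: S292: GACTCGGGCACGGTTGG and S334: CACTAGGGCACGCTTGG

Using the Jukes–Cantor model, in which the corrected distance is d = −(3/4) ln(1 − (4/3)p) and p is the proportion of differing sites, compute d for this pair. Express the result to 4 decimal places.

0.2012

Mismatches occur at site 1 (G/C), site 5 (C/A), site 13 (G/C).
p = 3/17 = 0.176471.
d = −0.75 · ln(1 − (4/3)·0.176471) = −0.75 · ln(0.764705) = −0.75 · (-0.268265) = 0.2012.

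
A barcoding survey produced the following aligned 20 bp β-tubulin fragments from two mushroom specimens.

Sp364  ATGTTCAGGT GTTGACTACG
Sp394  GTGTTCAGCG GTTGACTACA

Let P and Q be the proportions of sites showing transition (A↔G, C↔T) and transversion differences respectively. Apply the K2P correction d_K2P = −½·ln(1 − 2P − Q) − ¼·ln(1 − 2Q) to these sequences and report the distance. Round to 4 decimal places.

Differing sites — 1:A/G (Ti); 9:G/C (Tv); 10:T/G (Tv); 20:G/A (Ti).
Of the 4 differences, 2 transitions and 2 transversions over 20 sites: P = 2/20 = 0.100000, Q = 2/20 = 0.100000.
d = −0.5·ln(0.700000) − 0.25·ln(0.800000) = −0.5·(-0.356675) − 0.25·(-0.223144) = 0.2341.

0.2341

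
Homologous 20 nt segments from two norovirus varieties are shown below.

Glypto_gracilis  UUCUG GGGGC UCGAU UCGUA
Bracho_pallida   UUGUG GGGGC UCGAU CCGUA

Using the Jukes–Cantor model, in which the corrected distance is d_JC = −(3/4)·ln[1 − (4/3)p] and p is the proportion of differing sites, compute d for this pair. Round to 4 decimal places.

Differing sites — 3:C/G; 16:U/C.
p = 2/20 = 0.100000.
d = −0.75 · ln(1 − (4/3)·0.100000) = −0.75 · ln(0.866667) = −0.75 · (-0.143100) = 0.1073.

0.1073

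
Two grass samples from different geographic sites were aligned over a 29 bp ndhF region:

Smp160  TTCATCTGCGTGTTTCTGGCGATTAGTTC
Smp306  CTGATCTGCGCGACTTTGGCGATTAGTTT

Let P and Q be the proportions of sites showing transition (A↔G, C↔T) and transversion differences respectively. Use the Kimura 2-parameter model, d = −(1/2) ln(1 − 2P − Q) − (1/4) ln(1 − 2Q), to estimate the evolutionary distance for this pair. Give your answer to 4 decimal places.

0.3041

Mismatches occur at site 1 (T↔C, transition), site 3 (C↔G, transversion), site 11 (T↔C, transition), site 13 (T↔A, transversion), site 14 (T↔C, transition), site 16 (C↔T, transition), site 29 (C↔T, transition).
Of the 7 differences, 5 transitions and 2 transversions over 29 sites: P = 5/29 = 0.172414, Q = 2/29 = 0.068966.
d = −0.5·ln(0.586206) − 0.25·ln(0.862068) = −0.5·(-0.534084) − 0.25·(-0.148421) = 0.3041.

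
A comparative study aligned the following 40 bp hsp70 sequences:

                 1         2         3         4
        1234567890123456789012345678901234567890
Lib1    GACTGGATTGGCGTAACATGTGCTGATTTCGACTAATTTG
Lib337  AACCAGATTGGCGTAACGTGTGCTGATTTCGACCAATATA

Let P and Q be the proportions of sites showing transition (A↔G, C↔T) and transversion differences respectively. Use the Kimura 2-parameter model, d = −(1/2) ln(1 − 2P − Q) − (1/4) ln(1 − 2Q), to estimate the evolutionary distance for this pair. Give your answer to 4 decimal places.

The sequences differ at positions 1 (G/A, transition), 4 (T/C, transition), 5 (G/A, transition), 18 (A/G, transition), 34 (T/C, transition), 38 (T/A, transversion), 40 (G/A, transition).
Of the 7 differences, 6 transitions and 1 transversion over 40 sites: P = 6/40 = 0.150000, Q = 1/40 = 0.025000.
d = −0.5·ln(0.675000) − 0.25·ln(0.950000) = −0.5·(-0.393043) − 0.25·(-0.051293) = 0.2093.

0.2093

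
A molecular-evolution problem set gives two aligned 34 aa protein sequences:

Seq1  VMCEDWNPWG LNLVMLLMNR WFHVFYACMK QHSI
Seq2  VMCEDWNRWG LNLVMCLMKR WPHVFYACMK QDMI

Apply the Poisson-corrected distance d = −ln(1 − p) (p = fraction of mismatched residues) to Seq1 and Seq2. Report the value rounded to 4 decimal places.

The sequences differ at positions 8 (P/R), 16 (L/C), 19 (N/K), 22 (F/P), 32 (H/D), 33 (S/M).
p = 6/34 = 0.176471.
d = −ln(1 − 0.176471) = −ln(0.823529) = 0.1942.

0.1942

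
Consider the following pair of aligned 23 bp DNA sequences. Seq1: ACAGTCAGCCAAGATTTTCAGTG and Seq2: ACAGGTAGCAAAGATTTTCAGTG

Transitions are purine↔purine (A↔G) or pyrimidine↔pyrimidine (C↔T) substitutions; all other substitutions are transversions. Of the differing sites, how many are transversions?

2

The sequences differ at positions 5 (T/G, transversion), 6 (C/T, transition), 10 (C/A, transversion).
Of the 3 differences, 1 transition and 2 transversions, so the answer is 2.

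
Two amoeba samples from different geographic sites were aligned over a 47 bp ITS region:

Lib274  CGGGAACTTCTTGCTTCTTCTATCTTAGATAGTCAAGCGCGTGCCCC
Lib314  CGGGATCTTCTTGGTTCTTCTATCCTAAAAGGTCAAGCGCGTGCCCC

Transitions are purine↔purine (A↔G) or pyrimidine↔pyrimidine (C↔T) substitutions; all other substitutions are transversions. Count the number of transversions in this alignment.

3

Mismatches occur at site 6 (A/T, transversion), site 14 (C/G, transversion), site 25 (T/C, transition), site 28 (G/A, transition), site 30 (T/A, transversion), site 31 (A/G, transition).
Of the 6 differences, 3 transitions and 3 transversions, so the answer is 3.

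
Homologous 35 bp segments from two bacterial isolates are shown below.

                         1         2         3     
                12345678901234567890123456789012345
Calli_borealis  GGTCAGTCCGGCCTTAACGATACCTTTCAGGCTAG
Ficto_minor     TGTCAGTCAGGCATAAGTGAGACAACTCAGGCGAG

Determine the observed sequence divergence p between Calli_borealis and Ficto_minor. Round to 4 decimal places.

0.3143

Mismatches occur at site 1 (G→T), site 9 (C→A), site 13 (C→A), site 15 (T→A), site 17 (A→G), site 18 (C→T), site 21 (T→G), site 24 (C→A), site 25 (T→A), site 26 (T→C), site 33 (T→G).
There are 11 differences over 35 sites, so p = 11/35 = 0.3143.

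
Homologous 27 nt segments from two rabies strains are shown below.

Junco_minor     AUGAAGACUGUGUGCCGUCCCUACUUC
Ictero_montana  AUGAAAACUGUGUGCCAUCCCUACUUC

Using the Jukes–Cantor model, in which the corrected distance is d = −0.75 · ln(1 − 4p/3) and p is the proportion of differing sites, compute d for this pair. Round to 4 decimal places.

The sequences differ at positions 6 (G/A), 17 (G/A).
p = 2/27 = 0.074074.
d = −0.75 · ln(1 − (4/3)·0.074074) = −0.75 · ln(0.901235) = −0.75 · (-0.103989) = 0.0780.

0.0780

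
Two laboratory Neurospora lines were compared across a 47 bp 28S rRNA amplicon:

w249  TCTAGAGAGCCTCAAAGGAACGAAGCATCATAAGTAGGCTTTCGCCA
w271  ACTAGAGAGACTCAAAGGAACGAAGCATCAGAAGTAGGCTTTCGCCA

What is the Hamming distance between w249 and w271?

3

The sequences differ at positions 1 (T/A), 10 (C/A), 31 (T/G).
That gives 3 mismatches out of 47 aligned sites, so the Hamming distance is 3.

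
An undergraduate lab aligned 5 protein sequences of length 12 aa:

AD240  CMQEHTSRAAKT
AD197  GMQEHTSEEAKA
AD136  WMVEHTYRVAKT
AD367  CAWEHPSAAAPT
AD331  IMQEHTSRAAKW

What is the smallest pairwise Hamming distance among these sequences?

Pairwise Hamming distances:
  AD240 vs AD197: 4
  AD240 vs AD136: 4
  AD240 vs AD367: 5
  AD240 vs AD331: 2
  AD197 vs AD136: 6
  AD197 vs AD367: 8
  AD197 vs AD331: 4
  AD136 vs AD367: 8
  AD136 vs AD331: 5
  AD367 vs AD331: 7
The smallest is 2, between AD240 and AD331.

2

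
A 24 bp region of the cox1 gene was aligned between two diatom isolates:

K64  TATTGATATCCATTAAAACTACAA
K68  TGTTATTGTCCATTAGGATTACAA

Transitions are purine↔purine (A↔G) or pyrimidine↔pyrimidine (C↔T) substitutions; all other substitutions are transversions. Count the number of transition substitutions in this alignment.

6

Mismatches occur at site 2 (A/G, transition), site 5 (G/A, transition), site 6 (A/T, transversion), site 8 (A/G, transition), site 16 (A/G, transition), site 17 (A/G, transition), site 19 (C/T, transition).
Of the 7 differences, 6 transitions and 1 transversion, so the answer is 6.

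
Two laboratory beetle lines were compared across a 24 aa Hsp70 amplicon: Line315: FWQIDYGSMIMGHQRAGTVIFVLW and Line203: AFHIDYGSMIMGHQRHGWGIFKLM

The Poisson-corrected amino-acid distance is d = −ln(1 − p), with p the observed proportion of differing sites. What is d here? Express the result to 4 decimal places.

0.4055

Differing sites — 1:F/A; 2:W/F; 3:Q/H; 16:A/H; 18:T/W; 19:V/G; 22:V/K; 24:W/M.
p = 8/24 = 0.333333.
d = −ln(1 − 0.333333) = −ln(0.666667) = 0.4055.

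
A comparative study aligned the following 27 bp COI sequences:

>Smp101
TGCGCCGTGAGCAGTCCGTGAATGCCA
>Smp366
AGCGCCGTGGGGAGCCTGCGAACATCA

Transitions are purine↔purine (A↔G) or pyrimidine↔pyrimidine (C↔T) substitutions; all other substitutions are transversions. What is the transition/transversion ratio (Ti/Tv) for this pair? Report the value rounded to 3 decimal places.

The sequences differ at positions 1 (T/A, transversion), 10 (A/G, transition), 12 (C/G, transversion), 15 (T/C, transition), 17 (C/T, transition), 19 (T/C, transition), 23 (T/C, transition), 24 (G/A, transition), 25 (C/T, transition).
Of the 9 differences, 7 transitions and 2 transversions, so Ti/Tv = 7/2 = 3.500.

3.500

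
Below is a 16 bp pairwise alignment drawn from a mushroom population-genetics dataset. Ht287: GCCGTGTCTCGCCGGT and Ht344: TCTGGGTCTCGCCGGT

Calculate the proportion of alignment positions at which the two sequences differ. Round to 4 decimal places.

Differing sites — 1:G/T; 3:C/T; 5:T/G.
There are 3 differences over 16 sites, so p = 3/16 = 0.1875.

0.1875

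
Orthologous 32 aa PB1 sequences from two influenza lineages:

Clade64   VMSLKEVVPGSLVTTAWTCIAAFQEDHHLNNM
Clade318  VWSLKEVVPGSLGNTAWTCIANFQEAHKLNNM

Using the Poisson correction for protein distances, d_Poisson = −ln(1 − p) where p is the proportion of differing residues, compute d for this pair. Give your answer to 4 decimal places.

Mismatches occur at site 2 (M/W), site 13 (V/G), site 14 (T/N), site 22 (A/N), site 26 (D/A), site 28 (H/K).
p = 6/32 = 0.187500.
d = −ln(1 − 0.187500) = −ln(0.812500) = 0.2076.

0.2076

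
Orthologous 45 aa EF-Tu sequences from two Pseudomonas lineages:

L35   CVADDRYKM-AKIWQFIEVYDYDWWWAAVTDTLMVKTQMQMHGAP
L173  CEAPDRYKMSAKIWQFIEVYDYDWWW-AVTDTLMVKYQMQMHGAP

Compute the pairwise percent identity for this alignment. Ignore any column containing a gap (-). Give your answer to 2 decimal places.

Excluding the 2 gap columns leaves 43 comparable sites.
Differing sites — 2:V/E; 4:D/P; 37:T/Y.
40 of the 43 comparable sites match, so the percent identity is 40/43 × 100 = 93.02%.

93.02%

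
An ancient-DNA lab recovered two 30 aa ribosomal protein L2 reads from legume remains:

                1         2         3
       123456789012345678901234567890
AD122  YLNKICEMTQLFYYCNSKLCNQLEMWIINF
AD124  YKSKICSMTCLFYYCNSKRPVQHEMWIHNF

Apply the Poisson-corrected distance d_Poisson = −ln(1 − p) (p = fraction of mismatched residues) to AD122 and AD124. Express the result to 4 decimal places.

Mismatches occur at site 2 (L↔K), site 3 (N↔S), site 7 (E↔S), site 10 (Q↔C), site 19 (L↔R), site 20 (C↔P), site 21 (N↔V), site 23 (L↔H), site 28 (I↔H).
p = 9/30 = 0.300000.
d = −ln(1 − 0.300000) = −ln(0.700000) = 0.3567.

0.3567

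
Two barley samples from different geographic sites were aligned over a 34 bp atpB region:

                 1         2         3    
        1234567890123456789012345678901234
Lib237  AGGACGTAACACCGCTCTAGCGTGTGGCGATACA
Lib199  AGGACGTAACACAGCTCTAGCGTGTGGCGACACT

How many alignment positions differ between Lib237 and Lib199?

Differing sites — 13:C/A; 31:T/C; 34:A/T.
That gives 3 mismatches out of 34 aligned sites, so the Hamming distance is 3.

3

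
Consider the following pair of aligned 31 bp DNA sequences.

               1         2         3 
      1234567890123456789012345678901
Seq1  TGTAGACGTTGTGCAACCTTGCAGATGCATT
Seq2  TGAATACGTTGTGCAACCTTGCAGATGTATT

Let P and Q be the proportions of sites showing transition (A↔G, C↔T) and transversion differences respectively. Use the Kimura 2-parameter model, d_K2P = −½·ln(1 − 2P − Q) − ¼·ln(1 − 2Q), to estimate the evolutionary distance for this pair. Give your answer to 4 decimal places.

Differing sites — 3:T/A (Tv); 5:G/T (Tv); 28:C/T (Ti).
Of the 3 differences, 1 transition and 2 transversions over 31 sites: P = 1/31 = 0.032258, Q = 2/31 = 0.064516.
d = −0.5·ln(0.870968) − 0.25·ln(0.870968) = −0.5·(-0.138150) − 0.25·(-0.138150) = 0.1036.

0.1036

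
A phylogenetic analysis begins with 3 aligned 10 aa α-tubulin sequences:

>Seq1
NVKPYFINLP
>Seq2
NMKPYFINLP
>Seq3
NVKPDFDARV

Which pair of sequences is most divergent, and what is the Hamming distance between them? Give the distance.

6

Pairwise Hamming distances:
  Seq1 vs Seq2: 1
  Seq1 vs Seq3: 5
  Seq2 vs Seq3: 6
The largest is 6, between Seq2 and Seq3.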